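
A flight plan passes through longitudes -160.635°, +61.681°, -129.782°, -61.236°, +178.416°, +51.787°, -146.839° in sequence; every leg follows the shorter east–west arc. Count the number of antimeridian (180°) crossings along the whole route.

Leg 1: -160.635° → +61.681°, shortest Δλ = -137.684° (west) — crosses 180°.
Leg 2: +61.681° → -129.782°, shortest Δλ = 168.537° (east) — crosses 180°.
Leg 3: -129.782° → -61.236°, shortest Δλ = 68.546° (east) — does not cross 180°.
Leg 4: -61.236° → +178.416°, shortest Δλ = -120.348° (west) — crosses 180°.
Leg 5: +178.416° → +51.787°, shortest Δλ = -126.629° (west) — does not cross 180°.
Leg 6: +51.787° → -146.839°, shortest Δλ = 161.374° (east) — crosses 180°.
Total crossings: 4.

4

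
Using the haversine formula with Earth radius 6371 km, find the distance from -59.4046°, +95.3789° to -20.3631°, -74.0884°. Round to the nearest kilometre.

Δλ = -74.0884 − 95.3789 = -169.4673°.
Δφ = -20.3631 − -59.4046 = 39.0415°.
a = sin²(Δφ/2) + cos φ₁ · cos φ₂ · sin²(Δλ/2) = 0.584800.
c = 2·atan2(√a, √(1−a)) = 1.74122 rad → d = 6371·c ≈ 11093.31 km.

11093 km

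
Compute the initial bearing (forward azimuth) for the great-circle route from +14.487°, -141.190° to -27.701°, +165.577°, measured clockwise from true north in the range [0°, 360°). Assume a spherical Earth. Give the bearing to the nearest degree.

Δλ = 165.577 − -141.190 = 306.767°; wrapped into (−180°, 180°]: -53.233°.
θ = atan2( sin Δλ · cos φ₂ , cos φ₁ · sin φ₂ − sin φ₁ · cos φ₂ · cos Δλ )
  = atan2(-0.70926, -0.58265) = -129.403° → normalised to [0°, 360°): 230.597°.

231°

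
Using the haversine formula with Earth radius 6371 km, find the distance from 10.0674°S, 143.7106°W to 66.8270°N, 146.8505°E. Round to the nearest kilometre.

Δλ = 146.8505 − -143.7106 = 290.5611°; wrapped into (−180°, 180°]: -69.4389°.
Δφ = 66.8270 − -10.0674 = 76.8944°.
a = sin²(Δφ/2) + cos φ₁ · cos φ₂ · sin²(Δλ/2) = 0.512314.
c = 2·atan2(√a, √(1−a)) = 1.59543 rad → d = 6371·c ≈ 10164.47 km.

10164 km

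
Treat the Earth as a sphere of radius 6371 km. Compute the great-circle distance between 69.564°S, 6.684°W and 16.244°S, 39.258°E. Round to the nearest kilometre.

6707 km

Δλ = 39.258 − -6.684 = 45.942°.
Δφ = -16.244 − -69.564 = 53.320°.
a = sin²(Δφ/2) + cos φ₁ · cos φ₂ · sin²(Δλ/2) = 0.252384.
c = 2·atan2(√a, √(1−a)) = 1.05269 rad → d = 6371·c ≈ 6706.72 km.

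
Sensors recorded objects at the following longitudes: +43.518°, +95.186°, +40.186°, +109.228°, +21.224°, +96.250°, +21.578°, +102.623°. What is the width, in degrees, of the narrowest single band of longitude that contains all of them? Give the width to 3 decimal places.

Sort the longitudes: +21.224°, +21.578°, +40.186°, +43.518°, +95.186°, +96.250°, +102.623°, +109.228°.
Eastward gaps between consecutive values (wrapping around): 0.354°, 18.608°, 3.332°, 51.668°, 1.064°, 6.373°, 6.605°, 271.996°.
Largest gap = 271.996° ⇒ minimal covering band is its complement: 360° − 271.996° = 88.004°.
Band runs from +21.224° eastward to +109.228°.

88.004°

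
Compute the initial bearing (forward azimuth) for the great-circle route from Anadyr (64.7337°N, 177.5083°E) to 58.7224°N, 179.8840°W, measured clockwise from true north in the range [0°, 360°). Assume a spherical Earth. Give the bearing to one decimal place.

Δλ = -179.8840 − 177.5083 = -357.3923°; wrapped into (−180°, 180°]: 2.6077°.
θ = atan2( sin Δλ · cos φ₂ , cos φ₁ · sin φ₂ − sin φ₁ · cos φ₂ · cos Δλ )
  = atan2(0.02362, -0.10424) = 167.232° → normalised to [0°, 360°): 167.232°.

167.2°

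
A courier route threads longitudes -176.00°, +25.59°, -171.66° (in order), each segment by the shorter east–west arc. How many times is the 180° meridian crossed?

Leg 1: -176.00° → +25.59°, shortest Δλ = -158.41° (west) — crosses 180°.
Leg 2: +25.59° → -171.66°, shortest Δλ = 162.75° (east) — crosses 180°.
Total crossings: 2.

2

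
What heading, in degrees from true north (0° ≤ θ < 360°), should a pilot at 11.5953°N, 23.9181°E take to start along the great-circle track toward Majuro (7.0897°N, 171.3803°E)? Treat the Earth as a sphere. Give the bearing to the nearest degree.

Δλ = 171.3803 − 23.9181 = 147.4622°.
θ = atan2( sin Δλ · cos φ₂ , cos φ₁ · sin φ₂ − sin φ₁ · cos φ₂ · cos Δλ )
  = atan2(0.53374, 0.28906) = 61.562° → normalised to [0°, 360°): 61.562°.

62°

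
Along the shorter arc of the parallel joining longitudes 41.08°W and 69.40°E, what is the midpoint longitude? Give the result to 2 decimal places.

Signed shortest Δλ from -41.08° to +69.40° is +110.48°.
Midpoint longitude = -41.08° + (+110.48°)/2 = -41.08° + 55.24° = +14.16°.

14.16°E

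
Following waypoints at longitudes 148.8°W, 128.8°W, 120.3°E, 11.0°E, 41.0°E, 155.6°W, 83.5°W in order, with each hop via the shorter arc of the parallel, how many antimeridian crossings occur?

Leg 1: -148.8° → -128.8°, shortest Δλ = 20.0° (east) — does not cross 180°.
Leg 2: -128.8° → +120.3°, shortest Δλ = -110.9° (west) — crosses 180°.
Leg 3: +120.3° → +11.0°, shortest Δλ = -109.3° (west) — does not cross 180°.
Leg 4: +11.0° → +41.0°, shortest Δλ = 30.0° (east) — does not cross 180°.
Leg 5: +41.0° → -155.6°, shortest Δλ = 163.4° (east) — crosses 180°.
Leg 6: -155.6° → -83.5°, shortest Δλ = 72.1° (east) — does not cross 180°.
Total crossings: 2.

2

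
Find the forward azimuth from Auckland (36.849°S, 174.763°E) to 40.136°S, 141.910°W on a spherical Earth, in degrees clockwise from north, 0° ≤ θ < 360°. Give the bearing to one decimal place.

109.2°

Δλ = -141.910 − 174.763 = -316.673°; wrapped into (−180°, 180°]: 43.327°.
θ = atan2( sin Δλ · cos φ₂ , cos φ₁ · sin φ₂ − sin φ₁ · cos φ₂ · cos Δλ )
  = atan2(0.52458, -0.18230) = 109.163° → normalised to [0°, 360°): 109.163°.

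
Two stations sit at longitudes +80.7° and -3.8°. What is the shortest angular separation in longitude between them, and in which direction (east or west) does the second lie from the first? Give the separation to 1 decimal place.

84.5° west

Raw difference: -3.8 − 80.7 = -84.5°.
Normalise into (−180°, 180°]: -84.5° stays -84.5°.
Negative ⇒ the second point lies to the west; separation 84.5°.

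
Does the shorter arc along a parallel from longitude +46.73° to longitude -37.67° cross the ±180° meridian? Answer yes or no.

No

Signed shortest Δλ = ((-37.67 − 46.73 + 180) mod 360) − 180 = -84.4°.
Going west by 84.4° from +46.73° reaches -37.67° without touching 180°.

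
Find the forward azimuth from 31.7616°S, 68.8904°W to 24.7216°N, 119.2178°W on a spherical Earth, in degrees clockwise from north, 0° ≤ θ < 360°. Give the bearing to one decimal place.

Δλ = -119.2178 − -68.8904 = -50.3274°.
θ = atan2( sin Δλ · cos φ₂ , cos φ₁ · sin φ₂ − sin φ₁ · cos φ₂ · cos Δλ )
  = atan2(-0.69916, 0.66083) = -46.615° → normalised to [0°, 360°): 313.385°.

313.4°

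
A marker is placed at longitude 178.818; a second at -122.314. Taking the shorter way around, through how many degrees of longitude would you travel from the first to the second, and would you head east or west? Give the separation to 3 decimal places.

58.868° east

Raw difference: -122.314 − 178.818 = -301.132°.
Normalise into (−180°, 180°]: -301.132° + 360° = 58.868°.
Positive ⇒ the second point lies to the east; separation 58.868°.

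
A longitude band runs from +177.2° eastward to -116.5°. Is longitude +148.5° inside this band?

Band width going east from +177.2° to -116.5°: ((-116.5 − 177.2) mod 360) = 66.3°.
Offset of +148.5° east of the west edge: ((148.5 − 177.2) mod 360) = 331.3°.
331.3° > 66.3° ⇒ outside.

No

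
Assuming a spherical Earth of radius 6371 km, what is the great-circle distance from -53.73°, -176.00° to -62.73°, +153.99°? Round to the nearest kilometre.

1995 km

Δλ = 153.99 − -176.00 = 329.99°; wrapped into (−180°, 180°]: -30.01°.
Δφ = -62.73 − -53.73 = -9.00°.
a = sin²(Δφ/2) + cos φ₁ · cos φ₂ · sin²(Δλ/2) = 0.024325.
c = 2·atan2(√a, √(1−a)) = 0.31321 rad → d = 6371·c ≈ 1995.45 km.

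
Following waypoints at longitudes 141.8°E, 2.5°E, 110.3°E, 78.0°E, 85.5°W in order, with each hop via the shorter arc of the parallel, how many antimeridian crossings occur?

0

Leg 1: +141.8° → +2.5°, shortest Δλ = -139.3° (west) — does not cross 180°.
Leg 2: +2.5° → +110.3°, shortest Δλ = 107.8° (east) — does not cross 180°.
Leg 3: +110.3° → +78.0°, shortest Δλ = -32.3° (west) — does not cross 180°.
Leg 4: +78.0° → -85.5°, shortest Δλ = -163.5° (west) — does not cross 180°.
Total crossings: 0.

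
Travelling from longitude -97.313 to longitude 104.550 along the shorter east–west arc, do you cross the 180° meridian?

Naïve |104.550 − -97.313| = 201.863° > 180°, so the shorter arc goes the other way round — across 180°.
Signed shortest Δλ = ((104.550 − -97.313 + 180) mod 360) − 180 = -158.137°.
Going west by 158.137° from -97.313° passes through 180° before reaching +104.550°.

Yes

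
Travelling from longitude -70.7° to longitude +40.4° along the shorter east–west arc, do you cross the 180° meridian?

Signed shortest Δλ = ((40.4 − -70.7 + 180) mod 360) − 180 = 111.1°.
Going east by 111.1° from -70.7° reaches +40.4° without touching 180°.

No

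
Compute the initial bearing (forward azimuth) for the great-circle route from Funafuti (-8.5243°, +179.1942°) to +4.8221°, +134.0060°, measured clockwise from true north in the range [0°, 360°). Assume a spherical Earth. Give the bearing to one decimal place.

284.8°

Δλ = 134.0060 − 179.1942 = -45.1882°.
θ = atan2( sin Δλ · cos φ₂ , cos φ₁ · sin φ₂ − sin φ₁ · cos φ₂ · cos Δλ )
  = atan2(-0.70691, 0.18723) = -75.165° → normalised to [0°, 360°): 284.835°.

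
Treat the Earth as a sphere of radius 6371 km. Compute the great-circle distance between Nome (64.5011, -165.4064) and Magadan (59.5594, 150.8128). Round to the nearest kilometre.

2298 km

Δλ = 150.8128 − -165.4064 = 316.2192°; wrapped into (−180°, 180°]: -43.7808°.
Δφ = 59.5594 − 64.5011 = -4.9417°.
a = sin²(Δφ/2) + cos φ₁ · cos φ₂ · sin²(Δλ/2) = 0.032176.
c = 2·atan2(√a, √(1−a)) = 0.36071 rad → d = 6371·c ≈ 2298.07 km.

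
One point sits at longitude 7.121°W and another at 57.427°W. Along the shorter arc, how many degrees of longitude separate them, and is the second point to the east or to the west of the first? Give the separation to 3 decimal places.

Raw difference: -57.427 − -7.121 = -50.306°.
Normalise into (−180°, 180°]: -50.306° stays -50.306°.
Negative ⇒ the second point lies to the west; separation 50.306°.

50.306° west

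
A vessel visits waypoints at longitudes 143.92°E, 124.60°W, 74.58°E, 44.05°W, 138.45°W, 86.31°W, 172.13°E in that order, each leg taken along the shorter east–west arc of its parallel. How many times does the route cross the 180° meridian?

3

Leg 1: +143.92° → -124.60°, shortest Δλ = 91.48° (east) — crosses 180°.
Leg 2: -124.60° → +74.58°, shortest Δλ = -160.82° (west) — crosses 180°.
Leg 3: +74.58° → -44.05°, shortest Δλ = -118.63° (west) — does not cross 180°.
Leg 4: -44.05° → -138.45°, shortest Δλ = -94.4° (west) — does not cross 180°.
Leg 5: -138.45° → -86.31°, shortest Δλ = 52.14° (east) — does not cross 180°.
Leg 6: -86.31° → +172.13°, shortest Δλ = -101.56° (west) — crosses 180°.
Total crossings: 3.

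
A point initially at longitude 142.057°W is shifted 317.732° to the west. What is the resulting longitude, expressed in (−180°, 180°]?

Start at -142.057°; shift −317.732° → -459.789°.
-459.789° lies outside (−180°, 180°]; add 360° → -99.789°.

99.789°W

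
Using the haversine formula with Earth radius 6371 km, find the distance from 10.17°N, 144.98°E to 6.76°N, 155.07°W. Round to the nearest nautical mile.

3562 nmi

Δλ = -155.07 − 144.98 = -300.05°; wrapped into (−180°, 180°]: 59.95°.
Δφ = 6.76 − 10.17 = -3.41°.
a = sin²(Δφ/2) + cos φ₁ · cos φ₂ · sin²(Δλ/2) = 0.244877.
c = 2·atan2(√a, √(1−a)) = 1.03533 rad → d = 6371·c ≈ 6596.06 km ≈ 3561.59 nmi.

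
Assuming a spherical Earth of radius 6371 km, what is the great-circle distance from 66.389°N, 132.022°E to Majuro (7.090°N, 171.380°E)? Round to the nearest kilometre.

Δλ = 171.380 − 132.022 = 39.358°.
Δφ = 7.090 − 66.389 = -59.299°.
a = sin²(Δφ/2) + cos φ₁ · cos φ₂ · sin²(Δλ/2) = 0.289794.
c = 2·atan2(√a, √(1−a)) = 1.13690 rad → d = 6371·c ≈ 7243.16 km.

7243 km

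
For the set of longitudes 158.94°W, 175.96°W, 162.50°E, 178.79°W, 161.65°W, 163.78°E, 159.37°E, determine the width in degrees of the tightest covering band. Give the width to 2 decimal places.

Sort the longitudes: -178.79°, -175.96°, -161.65°, -158.94°, +159.37°, +162.50°, +163.78°.
Eastward gaps between consecutive values (wrapping around): 2.83°, 14.31°, 2.71°, 318.31°, 3.13°, 1.28°, 17.43°.
Largest gap = 318.31° ⇒ minimal covering band is its complement: 360° − 318.31° = 41.69°.
Band runs from +159.37° eastward to -158.94°, crossing the antimeridian.

41.69°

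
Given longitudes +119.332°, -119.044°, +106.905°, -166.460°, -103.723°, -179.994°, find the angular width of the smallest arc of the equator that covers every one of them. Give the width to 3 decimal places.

149.372°

Sort the longitudes: -179.994°, -166.460°, -119.044°, -103.723°, +106.905°, +119.332°.
Eastward gaps between consecutive values (wrapping around): 13.534°, 47.416°, 15.321°, 210.628°, 12.427°, 60.674°.
Largest gap = 210.628° ⇒ minimal covering band is its complement: 360° − 210.628° = 149.372°.
Band runs from +106.905° eastward to -103.723°, crossing the antimeridian.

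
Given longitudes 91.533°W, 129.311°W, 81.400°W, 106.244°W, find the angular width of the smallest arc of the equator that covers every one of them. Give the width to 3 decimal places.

Sort the longitudes: -129.311°, -106.244°, -91.533°, -81.400°.
Eastward gaps between consecutive values (wrapping around): 23.067°, 14.711°, 10.133°, 312.089°.
Largest gap = 312.089° ⇒ minimal covering band is its complement: 360° − 312.089° = 47.911°.
Band runs from -129.311° eastward to -81.400°.

47.911°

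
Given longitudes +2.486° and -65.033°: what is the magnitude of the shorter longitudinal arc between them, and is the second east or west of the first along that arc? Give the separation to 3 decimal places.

67.519° west

Raw difference: -65.033 − 2.486 = -67.519°.
Normalise into (−180°, 180°]: -67.519° stays -67.519°.
Negative ⇒ the second point lies to the west; separation 67.519°.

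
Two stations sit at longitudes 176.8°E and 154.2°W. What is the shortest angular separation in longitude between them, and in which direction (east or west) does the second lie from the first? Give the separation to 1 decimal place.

29.0° east

Raw difference: -154.2 − 176.8 = -331.0°.
Normalise into (−180°, 180°]: -331.0° + 360° = 29.0°.
Positive ⇒ the second point lies to the east; separation 29.0°.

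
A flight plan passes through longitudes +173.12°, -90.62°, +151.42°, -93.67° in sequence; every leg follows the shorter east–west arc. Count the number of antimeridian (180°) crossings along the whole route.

Leg 1: +173.12° → -90.62°, shortest Δλ = 96.26° (east) — crosses 180°.
Leg 2: -90.62° → +151.42°, shortest Δλ = -117.96° (west) — crosses 180°.
Leg 3: +151.42° → -93.67°, shortest Δλ = 114.91° (east) — crosses 180°.
Total crossings: 3.

3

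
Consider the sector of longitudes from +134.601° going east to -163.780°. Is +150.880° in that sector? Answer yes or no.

Yes

Band width going east from +134.601° to -163.780°: ((-163.780 − 134.601) mod 360) = 61.619°.
Offset of +150.880° east of the west edge: ((150.880 − 134.601) mod 360) = 16.279°.
16.279° ≤ 61.619° ⇒ inside.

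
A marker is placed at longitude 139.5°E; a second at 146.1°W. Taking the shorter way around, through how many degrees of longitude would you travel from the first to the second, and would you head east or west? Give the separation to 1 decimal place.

Raw difference: -146.1 − 139.5 = -285.6°.
Normalise into (−180°, 180°]: -285.6° + 360° = 74.4°.
Positive ⇒ the second point lies to the east; separation 74.4°.

74.4° east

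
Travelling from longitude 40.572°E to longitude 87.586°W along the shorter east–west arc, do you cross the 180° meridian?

No

Signed shortest Δλ = ((-87.586 − 40.572 + 180) mod 360) − 180 = -128.158°.
Going west by 128.158° from +40.572° reaches -87.586° without touching 180°.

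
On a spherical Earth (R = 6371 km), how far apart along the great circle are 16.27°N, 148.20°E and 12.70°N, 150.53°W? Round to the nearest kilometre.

Δλ = -150.53 − 148.20 = -298.73°; wrapped into (−180°, 180°]: 61.27°.
Δφ = 12.70 − 16.27 = -3.57°.
a = sin²(Δφ/2) + cos φ₁ · cos φ₂ · sin²(Δλ/2) = 0.244132.
c = 2·atan2(√a, √(1−a)) = 1.03359 rad → d = 6371·c ≈ 6585.01 km.

6585 km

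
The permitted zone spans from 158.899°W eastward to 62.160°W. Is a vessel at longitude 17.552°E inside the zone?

Band width going east from -158.899° to -62.160°: ((-62.160 − -158.899) mod 360) = 96.739°.
Offset of +17.552° east of the west edge: ((17.552 − -158.899) mod 360) = 176.451°.
176.451° > 96.739° ⇒ outside.

No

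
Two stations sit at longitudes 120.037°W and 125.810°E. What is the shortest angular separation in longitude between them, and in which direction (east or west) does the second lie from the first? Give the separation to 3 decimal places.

114.153° west

Raw difference: 125.810 − -120.037 = 245.847°.
Normalise into (−180°, 180°]: 245.847° − 360° = -114.153°.
Negative ⇒ the second point lies to the west; separation 114.153°.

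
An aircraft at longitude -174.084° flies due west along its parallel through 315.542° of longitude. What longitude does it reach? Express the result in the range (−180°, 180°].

Start at -174.084°; shift −315.542° → -489.626°.
-489.626° lies outside (−180°, 180°]; add 360° → -129.626°.

-129.626°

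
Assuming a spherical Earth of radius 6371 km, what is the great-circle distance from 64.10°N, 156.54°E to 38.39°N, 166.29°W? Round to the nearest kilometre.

3753 km

Δλ = -166.29 − 156.54 = -322.83°; wrapped into (−180°, 180°]: 37.17°.
Δφ = 38.39 − 64.10 = -25.71°.
a = sin²(Δφ/2) + cos φ₁ · cos φ₂ · sin²(Δλ/2) = 0.084276.
c = 2·atan2(√a, √(1−a)) = 0.58909 rad → d = 6371·c ≈ 3753.07 km.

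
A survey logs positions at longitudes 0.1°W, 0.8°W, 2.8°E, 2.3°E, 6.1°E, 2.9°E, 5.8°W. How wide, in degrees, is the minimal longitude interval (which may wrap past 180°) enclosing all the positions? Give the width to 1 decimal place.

11.9°

Sort the longitudes: -5.8°, -0.8°, -0.1°, +2.3°, +2.8°, +2.9°, +6.1°.
Eastward gaps between consecutive values (wrapping around): 5.0°, 0.7°, 2.4°, 0.5°, 0.1°, 3.2°, 348.1°.
Largest gap = 348.1° ⇒ minimal covering band is its complement: 360° − 348.1° = 11.9°.
Band runs from -5.8° eastward to +6.1°.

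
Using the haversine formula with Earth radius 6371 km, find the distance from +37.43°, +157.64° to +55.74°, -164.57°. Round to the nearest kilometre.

3466 km

Δλ = -164.57 − 157.64 = -322.21°; wrapped into (−180°, 180°]: 37.79°.
Δφ = 55.74 − 37.43 = 18.31°.
a = sin²(Δφ/2) + cos φ₁ · cos φ₂ · sin²(Δλ/2) = 0.072195.
c = 2·atan2(√a, √(1−a)) = 0.54407 rad → d = 6371·c ≈ 3466.26 km.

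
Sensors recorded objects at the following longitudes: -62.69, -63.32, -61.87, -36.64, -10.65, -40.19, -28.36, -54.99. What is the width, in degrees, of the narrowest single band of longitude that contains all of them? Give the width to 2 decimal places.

Sort the longitudes: -63.32°, -62.69°, -61.87°, -54.99°, -40.19°, -36.64°, -28.36°, -10.65°.
Eastward gaps between consecutive values (wrapping around): 0.63°, 0.82°, 6.88°, 14.80°, 3.55°, 8.28°, 17.71°, 307.33°.
Largest gap = 307.33° ⇒ minimal covering band is its complement: 360° − 307.33° = 52.67°.
Band runs from -63.32° eastward to -10.65°.

52.67°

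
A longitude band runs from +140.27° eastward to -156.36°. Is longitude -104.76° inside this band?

Band width going east from +140.27° to -156.36°: ((-156.36 − 140.27) mod 360) = 63.37°.
Offset of -104.76° east of the west edge: ((-104.76 − 140.27) mod 360) = 114.97°.
114.97° > 63.37° ⇒ outside.

No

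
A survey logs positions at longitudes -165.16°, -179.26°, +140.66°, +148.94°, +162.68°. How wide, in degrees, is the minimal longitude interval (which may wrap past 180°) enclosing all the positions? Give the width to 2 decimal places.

Sort the longitudes: -179.26°, -165.16°, +140.66°, +148.94°, +162.68°.
Eastward gaps between consecutive values (wrapping around): 14.10°, 305.82°, 8.28°, 13.74°, 18.06°.
Largest gap = 305.82° ⇒ minimal covering band is its complement: 360° − 305.82° = 54.18°.
Band runs from +140.66° eastward to -165.16°, crossing the antimeridian.

54.18°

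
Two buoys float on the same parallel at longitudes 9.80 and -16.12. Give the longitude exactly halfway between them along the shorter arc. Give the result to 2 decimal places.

Signed shortest Δλ from +9.80° to -16.12° is -25.92°.
Midpoint longitude = +9.80° + (-25.92°)/2 = +9.80° − 12.96° = -3.16°.

-3.16°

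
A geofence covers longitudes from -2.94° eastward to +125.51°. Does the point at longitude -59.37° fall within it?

No

Band width going east from -2.94° to +125.51°: ((125.51 − -2.94) mod 360) = 128.45°.
Offset of -59.37° east of the west edge: ((-59.37 − -2.94) mod 360) = 303.57°.
303.57° > 128.45° ⇒ outside.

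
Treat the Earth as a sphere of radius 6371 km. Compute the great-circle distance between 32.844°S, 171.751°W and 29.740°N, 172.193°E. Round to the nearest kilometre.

7162 km

Δλ = 172.193 − -171.751 = 343.944°; wrapped into (−180°, 180°]: -16.056°.
Δφ = 29.740 − -32.844 = 62.584°.
a = sin²(Δφ/2) + cos φ₁ · cos φ₂ · sin²(Δλ/2) = 0.284004.
c = 2·atan2(√a, √(1−a)) = 1.12410 rad → d = 6371·c ≈ 7161.62 km.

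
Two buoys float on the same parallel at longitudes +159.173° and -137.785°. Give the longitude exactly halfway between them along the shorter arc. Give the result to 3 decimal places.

-169.306°

Signed shortest Δλ from +159.173° to -137.785° is +63.042°.
Midpoint longitude = +159.173° + (+63.042°)/2 = +159.173° + 31.521° = +190.694°.
Normalise into (−180°, 180°]: -169.306°.
(The naïve average (+159.173 + -137.785)/2 = 10.694° is on the wrong side of the globe.)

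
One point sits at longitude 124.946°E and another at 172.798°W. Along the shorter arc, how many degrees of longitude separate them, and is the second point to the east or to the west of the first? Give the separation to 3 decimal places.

62.256° east

Raw difference: -172.798 − 124.946 = -297.744°.
Normalise into (−180°, 180°]: -297.744° + 360° = 62.256°.
Positive ⇒ the second point lies to the east; separation 62.256°.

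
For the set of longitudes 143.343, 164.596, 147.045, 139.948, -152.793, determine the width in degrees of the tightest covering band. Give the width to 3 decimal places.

Sort the longitudes: -152.793°, +139.948°, +143.343°, +147.045°, +164.596°.
Eastward gaps between consecutive values (wrapping around): 292.741°, 3.395°, 3.702°, 17.551°, 42.611°.
Largest gap = 292.741° ⇒ minimal covering band is its complement: 360° − 292.741° = 67.259°.
Band runs from +139.948° eastward to -152.793°, crossing the antimeridian.

67.259°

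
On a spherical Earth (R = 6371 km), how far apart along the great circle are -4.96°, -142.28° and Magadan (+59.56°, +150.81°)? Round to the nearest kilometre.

9219 km

Δλ = 150.81 − -142.28 = 293.09°; wrapped into (−180°, 180°]: -66.91°.
Δφ = 59.56 − -4.96 = 64.52°.
a = sin²(Δφ/2) + cos φ₁ · cos φ₂ · sin²(Δλ/2) = 0.438298.
c = 2·atan2(√a, √(1−a)) = 1.44708 rad → d = 6371·c ≈ 9219.33 km.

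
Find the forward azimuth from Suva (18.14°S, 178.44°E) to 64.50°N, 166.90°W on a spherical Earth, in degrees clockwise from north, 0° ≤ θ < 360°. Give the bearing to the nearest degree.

6°

Δλ = -166.90 − 178.44 = -345.34°; wrapped into (−180°, 180°]: 14.66°.
θ = atan2( sin Δλ · cos φ₂ , cos φ₁ · sin φ₂ − sin φ₁ · cos φ₂ · cos Δλ )
  = atan2(0.10895, 0.98740) = 6.297° → normalised to [0°, 360°): 6.297°.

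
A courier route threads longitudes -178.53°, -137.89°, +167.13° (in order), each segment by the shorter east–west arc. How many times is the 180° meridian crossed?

1

Leg 1: -178.53° → -137.89°, shortest Δλ = 40.64° (east) — does not cross 180°.
Leg 2: -137.89° → +167.13°, shortest Δλ = -54.98° (west) — crosses 180°.
Total crossings: 1.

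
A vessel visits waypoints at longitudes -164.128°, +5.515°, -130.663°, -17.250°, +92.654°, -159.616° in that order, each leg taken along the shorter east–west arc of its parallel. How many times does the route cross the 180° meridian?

Leg 1: -164.128° → +5.515°, shortest Δλ = 169.643° (east) — does not cross 180°.
Leg 2: +5.515° → -130.663°, shortest Δλ = -136.178° (west) — does not cross 180°.
Leg 3: -130.663° → -17.250°, shortest Δλ = 113.413° (east) — does not cross 180°.
Leg 4: -17.250° → +92.654°, shortest Δλ = 109.904° (east) — does not cross 180°.
Leg 5: +92.654° → -159.616°, shortest Δλ = 107.73° (east) — crosses 180°.
Total crossings: 1.

1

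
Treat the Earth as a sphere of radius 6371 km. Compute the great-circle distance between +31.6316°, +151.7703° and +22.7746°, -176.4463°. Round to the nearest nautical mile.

1771 nmi

Δλ = -176.4463 − 151.7703 = -328.2166°; wrapped into (−180°, 180°]: 31.7834°.
Δφ = 22.7746 − 31.6316 = -8.8570°.
a = sin²(Δφ/2) + cos φ₁ · cos φ₂ · sin²(Δλ/2) = 0.064824.
c = 2·atan2(√a, √(1−a)) = 0.51488 rad → d = 6371·c ≈ 3280.29 km ≈ 1771.21 nmi.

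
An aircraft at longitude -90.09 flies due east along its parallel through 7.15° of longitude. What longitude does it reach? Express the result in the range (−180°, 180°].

-82.94°

Start at -90.09°; shift +7.15° → -82.94°.
-82.94° already lies in (−180°, 180°].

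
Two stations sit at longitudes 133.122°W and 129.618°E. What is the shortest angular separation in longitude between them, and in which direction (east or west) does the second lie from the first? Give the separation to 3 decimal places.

97.260° west

Raw difference: 129.618 − -133.122 = 262.74°.
Normalise into (−180°, 180°]: 262.74° − 360° = -97.26°.
Negative ⇒ the second point lies to the west; separation 97.260°.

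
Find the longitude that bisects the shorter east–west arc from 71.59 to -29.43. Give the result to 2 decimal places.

+21.08°

Signed shortest Δλ from +71.59° to -29.43° is -101.02°.
Midpoint longitude = +71.59° + (-101.02°)/2 = +71.59° − 50.51° = +21.08°.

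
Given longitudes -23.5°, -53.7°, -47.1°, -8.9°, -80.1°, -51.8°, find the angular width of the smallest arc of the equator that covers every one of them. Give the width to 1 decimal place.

Sort the longitudes: -80.1°, -53.7°, -51.8°, -47.1°, -23.5°, -8.9°.
Eastward gaps between consecutive values (wrapping around): 26.4°, 1.9°, 4.7°, 23.6°, 14.6°, 288.8°.
Largest gap = 288.8° ⇒ minimal covering band is its complement: 360° − 288.8° = 71.2°.
Band runs from -80.1° eastward to -8.9°.

71.2°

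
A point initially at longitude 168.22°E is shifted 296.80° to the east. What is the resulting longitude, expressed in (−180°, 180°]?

Start at +168.22°; shift +296.80° → +465.02°.
+465.02° lies outside (−180°, 180°]; subtract 360° → +105.02°.

105.02°E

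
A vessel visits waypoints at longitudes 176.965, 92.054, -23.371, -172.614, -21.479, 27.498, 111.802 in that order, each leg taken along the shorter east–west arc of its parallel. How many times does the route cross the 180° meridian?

0

Leg 1: +176.965° → +92.054°, shortest Δλ = -84.911° (west) — does not cross 180°.
Leg 2: +92.054° → -23.371°, shortest Δλ = -115.425° (west) — does not cross 180°.
Leg 3: -23.371° → -172.614°, shortest Δλ = -149.243° (west) — does not cross 180°.
Leg 4: -172.614° → -21.479°, shortest Δλ = 151.135° (east) — does not cross 180°.
Leg 5: -21.479° → +27.498°, shortest Δλ = 48.977° (east) — does not cross 180°.
Leg 6: +27.498° → +111.802°, shortest Δλ = 84.304° (east) — does not cross 180°.
Total crossings: 0.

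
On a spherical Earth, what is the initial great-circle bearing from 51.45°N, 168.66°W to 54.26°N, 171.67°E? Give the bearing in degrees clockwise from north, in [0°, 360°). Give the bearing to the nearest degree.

Δλ = 171.67 − -168.66 = 340.33°; wrapped into (−180°, 180°]: -19.67°.
θ = atan2( sin Δλ · cos φ₂ , cos φ₁ · sin φ₂ − sin φ₁ · cos φ₂ · cos Δλ )
  = atan2(-0.19661, 0.07568) = -68.947° → normalised to [0°, 360°): 291.053°.

291°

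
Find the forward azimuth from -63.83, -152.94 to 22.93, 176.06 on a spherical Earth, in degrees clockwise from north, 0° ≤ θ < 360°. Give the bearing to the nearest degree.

Δλ = 176.06 − -152.94 = 329.00°; wrapped into (−180°, 180°]: -31.00°.
θ = atan2( sin Δλ · cos φ₂ , cos φ₁ · sin φ₂ − sin φ₁ · cos φ₂ · cos Δλ )
  = atan2(-0.47434, 0.88034) = -28.316° → normalised to [0°, 360°): 331.684°.

332°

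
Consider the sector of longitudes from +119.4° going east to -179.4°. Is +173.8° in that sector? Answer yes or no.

Band width going east from +119.4° to -179.4°: ((-179.4 − 119.4) mod 360) = 61.2°.
Offset of +173.8° east of the west edge: ((173.8 − 119.4) mod 360) = 54.4°.
54.4° ≤ 61.2° ⇒ inside.

Yes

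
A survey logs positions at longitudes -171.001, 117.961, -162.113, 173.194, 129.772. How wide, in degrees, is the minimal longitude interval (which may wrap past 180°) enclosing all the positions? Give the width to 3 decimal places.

Sort the longitudes: -171.001°, -162.113°, +117.961°, +129.772°, +173.194°.
Eastward gaps between consecutive values (wrapping around): 8.888°, 280.074°, 11.811°, 43.422°, 15.805°.
Largest gap = 280.074° ⇒ minimal covering band is its complement: 360° − 280.074° = 79.926°.
Band runs from +117.961° eastward to -162.113°, crossing the antimeridian.

79.926°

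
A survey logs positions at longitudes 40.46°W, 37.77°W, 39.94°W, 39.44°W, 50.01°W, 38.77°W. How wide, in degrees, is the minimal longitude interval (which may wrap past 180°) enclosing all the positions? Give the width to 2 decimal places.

12.24°

Sort the longitudes: -50.01°, -40.46°, -39.94°, -39.44°, -38.77°, -37.77°.
Eastward gaps between consecutive values (wrapping around): 9.55°, 0.52°, 0.50°, 0.67°, 1.00°, 347.76°.
Largest gap = 347.76° ⇒ minimal covering band is its complement: 360° − 347.76° = 12.24°.
Band runs from -50.01° eastward to -37.77°.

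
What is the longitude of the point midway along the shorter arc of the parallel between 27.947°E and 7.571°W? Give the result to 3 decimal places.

10.188°E

Signed shortest Δλ from +27.947° to -7.571° is -35.518°.
Midpoint longitude = +27.947° + (-35.518°)/2 = +27.947° − 17.759° = +10.188°.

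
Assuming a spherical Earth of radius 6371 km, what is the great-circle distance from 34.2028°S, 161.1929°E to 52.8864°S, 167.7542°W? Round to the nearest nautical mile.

Δλ = -167.7542 − 161.1929 = -328.9471°; wrapped into (−180°, 180°]: 31.0529°.
Δφ = -52.8864 − -34.2028 = -18.6836°.
a = sin²(Δφ/2) + cos φ₁ · cos φ₂ · sin²(Δλ/2) = 0.062107.
c = 2·atan2(√a, √(1−a)) = 0.50374 rad → d = 6371·c ≈ 3209.31 km ≈ 1732.89 nmi.

1733 nmi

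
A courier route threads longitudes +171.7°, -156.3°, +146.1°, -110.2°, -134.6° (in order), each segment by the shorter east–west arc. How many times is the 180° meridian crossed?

3

Leg 1: +171.7° → -156.3°, shortest Δλ = 32.0° (east) — crosses 180°.
Leg 2: -156.3° → +146.1°, shortest Δλ = -57.6° (west) — crosses 180°.
Leg 3: +146.1° → -110.2°, shortest Δλ = 103.7° (east) — crosses 180°.
Leg 4: -110.2° → -134.6°, shortest Δλ = -24.4° (west) — does not cross 180°.
Total crossings: 3.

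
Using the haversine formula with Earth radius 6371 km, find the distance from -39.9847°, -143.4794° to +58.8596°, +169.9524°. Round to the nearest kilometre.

11800 km

Δλ = 169.9524 − -143.4794 = 313.4318°; wrapped into (−180°, 180°]: -46.5682°.
Δφ = 58.8596 − -39.9847 = 98.8443°.
a = sin²(Δφ/2) + cos φ₁ · cos φ₂ · sin²(Δλ/2) = 0.638789.
c = 2·atan2(√a, √(1−a)) = 1.85207 rad → d = 6371·c ≈ 11799.53 km.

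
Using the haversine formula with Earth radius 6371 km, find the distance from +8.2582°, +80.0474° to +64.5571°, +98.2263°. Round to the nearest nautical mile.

3467 nmi

Δλ = 98.2263 − 80.0474 = 18.1789°.
Δφ = 64.5571 − 8.2582 = 56.2989°.
a = sin²(Δφ/2) + cos φ₁ · cos φ₂ · sin²(Δλ/2) = 0.233180.
c = 2·atan2(√a, √(1−a)) = 1.00790 rad → d = 6371·c ≈ 6421.32 km ≈ 3467.23 nmi.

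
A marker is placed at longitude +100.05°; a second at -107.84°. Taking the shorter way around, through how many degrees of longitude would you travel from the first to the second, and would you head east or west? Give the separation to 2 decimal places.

152.11° east

Raw difference: -107.84 − 100.05 = -207.89°.
Normalise into (−180°, 180°]: -207.89° + 360° = 152.11°.
Positive ⇒ the second point lies to the east; separation 152.11°.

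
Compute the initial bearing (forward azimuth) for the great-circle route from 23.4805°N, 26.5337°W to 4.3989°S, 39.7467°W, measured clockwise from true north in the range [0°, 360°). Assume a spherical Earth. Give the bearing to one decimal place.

206.5°

Δλ = -39.7467 − -26.5337 = -13.2130°.
θ = atan2( sin Δλ · cos φ₂ , cos φ₁ · sin φ₂ − sin φ₁ · cos φ₂ · cos Δλ )
  = atan2(-0.22790, -0.45710) = -153.500° → normalised to [0°, 360°): 206.500°.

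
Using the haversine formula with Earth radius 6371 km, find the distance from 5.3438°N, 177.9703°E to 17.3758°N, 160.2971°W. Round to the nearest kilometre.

Δλ = -160.2971 − 177.9703 = -338.2674°; wrapped into (−180°, 180°]: 21.7326°.
Δφ = 17.3758 − 5.3438 = 12.0320°.
a = sin²(Δφ/2) + cos φ₁ · cos φ₂ · sin²(Δλ/2) = 0.044754.
c = 2·atan2(√a, √(1−a)) = 0.42632 rad → d = 6371·c ≈ 2716.11 km.

2716 km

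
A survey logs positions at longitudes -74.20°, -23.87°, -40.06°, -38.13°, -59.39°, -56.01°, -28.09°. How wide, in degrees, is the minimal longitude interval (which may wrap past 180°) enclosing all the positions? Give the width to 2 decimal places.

Sort the longitudes: -74.20°, -59.39°, -56.01°, -40.06°, -38.13°, -28.09°, -23.87°.
Eastward gaps between consecutive values (wrapping around): 14.81°, 3.38°, 15.95°, 1.93°, 10.04°, 4.22°, 309.67°.
Largest gap = 309.67° ⇒ minimal covering band is its complement: 360° − 309.67° = 50.33°.
Band runs from -74.20° eastward to -23.87°.

50.33°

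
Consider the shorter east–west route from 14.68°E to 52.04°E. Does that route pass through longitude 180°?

No

Signed shortest Δλ = ((52.04 − 14.68 + 180) mod 360) − 180 = 37.36°.
Going east by 37.36° from +14.68° reaches +52.04° without touching 180°.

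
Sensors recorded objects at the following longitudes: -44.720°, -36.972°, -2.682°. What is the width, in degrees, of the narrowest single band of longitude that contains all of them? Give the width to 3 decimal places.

Sort the longitudes: -44.720°, -36.972°, -2.682°.
Eastward gaps between consecutive values (wrapping around): 7.748°, 34.290°, 317.962°.
Largest gap = 317.962° ⇒ minimal covering band is its complement: 360° − 317.962° = 42.038°.
Band runs from -44.720° eastward to -2.682°.

42.038°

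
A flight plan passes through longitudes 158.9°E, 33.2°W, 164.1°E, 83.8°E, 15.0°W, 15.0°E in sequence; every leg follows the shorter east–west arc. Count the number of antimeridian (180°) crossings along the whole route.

Leg 1: +158.9° → -33.2°, shortest Δλ = 167.9° (east) — crosses 180°.
Leg 2: -33.2° → +164.1°, shortest Δλ = -162.7° (west) — crosses 180°.
Leg 3: +164.1° → +83.8°, shortest Δλ = -80.3° (west) — does not cross 180°.
Leg 4: +83.8° → -15.0°, shortest Δλ = -98.8° (west) — does not cross 180°.
Leg 5: -15.0° → +15.0°, shortest Δλ = 30.0° (east) — does not cross 180°.
Total crossings: 2.

2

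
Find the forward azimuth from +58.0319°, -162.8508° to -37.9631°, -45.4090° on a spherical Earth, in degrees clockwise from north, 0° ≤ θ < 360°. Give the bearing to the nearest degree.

Δλ = -45.4090 − -162.8508 = 117.4418°.
θ = atan2( sin Δλ · cos φ₂ , cos φ₁ · sin φ₂ − sin φ₁ · cos φ₂ · cos Δλ )
  = atan2(0.69970, -0.01746) = 91.429° → normalised to [0°, 360°): 91.429°.

91°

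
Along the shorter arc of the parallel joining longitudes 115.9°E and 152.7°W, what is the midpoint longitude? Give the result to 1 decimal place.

Signed shortest Δλ from +115.9° to -152.7° is +91.4°.
Midpoint longitude = +115.9° + (+91.4°)/2 = +115.9° + 45.7° = +161.6°.
(The naïve average (+115.9 + -152.7)/2 = -18.4° is on the wrong side of the globe.)

161.6°E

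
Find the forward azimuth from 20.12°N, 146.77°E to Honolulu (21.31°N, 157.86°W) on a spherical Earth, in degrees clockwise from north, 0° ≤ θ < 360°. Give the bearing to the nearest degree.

78°

Δλ = -157.86 − 146.77 = -304.63°; wrapped into (−180°, 180°]: 55.37°.
θ = atan2( sin Δλ · cos φ₂ , cos φ₁ · sin φ₂ − sin φ₁ · cos φ₂ · cos Δλ )
  = atan2(0.76658, 0.15912) = 78.273° → normalised to [0°, 360°): 78.273°.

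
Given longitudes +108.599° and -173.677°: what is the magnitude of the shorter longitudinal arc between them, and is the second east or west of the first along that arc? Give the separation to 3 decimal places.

77.724° east

Raw difference: -173.677 − 108.599 = -282.276°.
Normalise into (−180°, 180°]: -282.276° + 360° = 77.724°.
Positive ⇒ the second point lies to the east; separation 77.724°.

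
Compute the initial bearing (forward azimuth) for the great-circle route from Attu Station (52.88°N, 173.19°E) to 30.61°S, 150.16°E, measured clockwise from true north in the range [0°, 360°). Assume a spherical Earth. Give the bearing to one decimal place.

199.7°

Δλ = 150.16 − 173.19 = -23.03°.
θ = atan2( sin Δλ · cos φ₂ , cos φ₁ · sin φ₂ − sin φ₁ · cos φ₂ · cos Δλ )
  = atan2(-0.33670, -0.93886) = -160.271° → normalised to [0°, 360°): 199.729°.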